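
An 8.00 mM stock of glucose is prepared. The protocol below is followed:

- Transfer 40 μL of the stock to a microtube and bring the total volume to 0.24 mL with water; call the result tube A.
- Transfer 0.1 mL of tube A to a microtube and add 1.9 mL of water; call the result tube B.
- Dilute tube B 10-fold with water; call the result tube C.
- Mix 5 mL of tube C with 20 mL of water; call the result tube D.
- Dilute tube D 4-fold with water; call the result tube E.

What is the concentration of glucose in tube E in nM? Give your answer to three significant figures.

Step 1: 40 μL brought to 0.24 mL → factor 240/40 = 6
Step 2: 0.1 mL + 1.9 mL = 2 mL total → factor 2/0.1 = 20
Step 3: 10-fold → factor 10
Step 4: 5 mL + 20 mL = 25 mL total → factor 25/5 = 5
Step 5: 4-fold → factor 4
Overall dilution factor = 6 × 20 × 10 × 5 × 4 = 24000
Final = 8.00 mM / 24000 = 0.0003333 mM = 333 nM

333 nM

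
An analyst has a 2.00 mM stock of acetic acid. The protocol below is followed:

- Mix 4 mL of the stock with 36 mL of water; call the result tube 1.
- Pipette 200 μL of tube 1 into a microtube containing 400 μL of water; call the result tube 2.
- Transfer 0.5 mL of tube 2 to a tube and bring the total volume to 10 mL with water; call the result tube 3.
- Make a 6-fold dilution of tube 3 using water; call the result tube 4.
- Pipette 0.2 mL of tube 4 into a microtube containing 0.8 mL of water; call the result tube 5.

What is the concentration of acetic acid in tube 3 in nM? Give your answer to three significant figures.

3.33 × 10^3 nM

Step 1: 4 mL + 36 mL = 40 mL total → factor 40/4 = 10
Step 2: 200 μL + 400 μL = 600 μL total → factor 600/200 = 3
Step 3: 0.5 mL brought to 10 mL → factor 10/0.5 = 20
Dilution factor through tube 3 = 10 × 3 × 20 = 600
[tube 3] = 2.00 mM / 600 = 0.003333 mM = 3.33 × 10^3 nM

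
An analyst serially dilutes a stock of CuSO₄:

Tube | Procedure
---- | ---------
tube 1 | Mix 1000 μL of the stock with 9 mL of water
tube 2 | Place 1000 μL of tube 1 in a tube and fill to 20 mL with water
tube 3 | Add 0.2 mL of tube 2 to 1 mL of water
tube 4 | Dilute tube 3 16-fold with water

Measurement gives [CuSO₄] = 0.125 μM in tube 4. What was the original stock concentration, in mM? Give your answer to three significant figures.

2.40 mM

Step 1: 1000 μL + 9 mL = 10000 μL total → factor 10000/1000 = 10
Step 2: 1000 μL brought to 20 mL → factor 20000/1000 = 20
Step 3: 0.2 mL + 1 mL = 1.2 mL total → factor 1.2/0.2 = 6
Step 4: 16-fold → factor 16
Overall dilution factor = 10 × 20 × 6 × 16 = 19200
Stock = 0.125 μM × 19200 = 2400 μM = 2.40 mM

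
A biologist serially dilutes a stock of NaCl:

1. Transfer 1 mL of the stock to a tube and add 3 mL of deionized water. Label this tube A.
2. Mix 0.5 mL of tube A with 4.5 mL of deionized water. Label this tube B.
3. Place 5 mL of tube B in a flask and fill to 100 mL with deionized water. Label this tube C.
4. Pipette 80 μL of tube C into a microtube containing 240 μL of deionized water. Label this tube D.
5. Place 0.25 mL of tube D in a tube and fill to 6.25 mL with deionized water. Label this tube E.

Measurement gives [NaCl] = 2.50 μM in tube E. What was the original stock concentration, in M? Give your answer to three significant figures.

Step 1: 1 mL + 3 mL = 4 mL total → factor 4/1 = 4
Step 2: 0.5 mL + 4.5 mL = 5 mL total → factor 5/0.5 = 10
Step 3: 5 mL brought to 100 mL → factor 100/5 = 20
Step 4: 80 μL + 240 μL = 320 μL total → factor 320/80 = 4
Step 5: 0.25 mL brought to 6.25 mL → factor 6.25/0.25 = 25
Overall dilution factor = 4 × 10 × 20 × 4 × 25 = 80000
Stock = 2.50 μM × 80000 = 2.000 × 10^5 μM = 0.200 M

0.200 M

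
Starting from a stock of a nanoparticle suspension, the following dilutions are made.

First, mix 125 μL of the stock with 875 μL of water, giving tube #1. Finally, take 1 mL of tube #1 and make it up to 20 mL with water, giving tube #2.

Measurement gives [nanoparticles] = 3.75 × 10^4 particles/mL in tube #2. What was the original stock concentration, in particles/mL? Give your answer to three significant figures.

6.00 × 10^6 particles/mL

Step 1: 125 μL + 875 μL = 1000 μL total → factor 1000/125 = 8
Step 2: 1 mL brought to 20 mL → factor 20/1 = 20
Overall dilution factor = 8 × 20 = 160
Stock = 3.75 × 10^4 particles/mL × 160 = 6.00 × 10^6 particles/mL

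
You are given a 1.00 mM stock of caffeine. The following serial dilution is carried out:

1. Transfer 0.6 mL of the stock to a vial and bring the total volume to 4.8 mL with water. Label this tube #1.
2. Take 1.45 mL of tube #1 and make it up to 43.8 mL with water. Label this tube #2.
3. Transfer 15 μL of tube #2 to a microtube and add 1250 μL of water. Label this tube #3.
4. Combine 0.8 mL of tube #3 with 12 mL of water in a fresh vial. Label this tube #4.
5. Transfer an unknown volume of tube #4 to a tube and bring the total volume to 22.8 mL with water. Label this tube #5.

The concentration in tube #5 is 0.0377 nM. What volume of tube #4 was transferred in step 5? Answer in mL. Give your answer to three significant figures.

Step 1: 0.6 mL brought to 4.8 mL → factor 4.8/0.6 = 8
Step 2: 1.45 mL brought to 43.8 mL → factor 43.8/1.45 = 30.207
Step 3: 15 μL + 1250 μL = 1265 μL total → factor 1265/15 = 84.333
Step 4: 0.8 mL + 12 mL = 12.8 mL total → factor 12.8/0.8 = 16
Step 5: v brought to 22.8 mL → factor = 22.8 mL/v
Product of known-step factors = 3.2607 × 10^5
Overall factor = 1.00 mM / (0.0377 nM) = 2.6525 × 10^7
Step-5 factor = 2.6525 × 10^7 / 3.2607 × 10^5 = 81.347
v = 22.8 mL / 81.347 = 0.280 mL

0.280 mL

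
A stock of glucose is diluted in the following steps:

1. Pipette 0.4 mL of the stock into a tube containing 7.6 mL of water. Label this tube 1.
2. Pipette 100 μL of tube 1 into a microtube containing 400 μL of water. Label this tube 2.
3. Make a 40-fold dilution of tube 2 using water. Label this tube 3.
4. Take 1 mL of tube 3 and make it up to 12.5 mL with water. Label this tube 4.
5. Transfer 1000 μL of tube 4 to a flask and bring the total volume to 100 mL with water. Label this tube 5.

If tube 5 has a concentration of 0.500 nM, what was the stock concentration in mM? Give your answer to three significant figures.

Step 1: 0.4 mL + 7.6 mL = 8 mL total → factor 8/0.4 = 20
Step 2: 100 μL + 400 μL = 500 μL total → factor 500/100 = 5
Step 3: 40-fold → factor 40
Step 4: 1 mL brought to 12.5 mL → factor 12.5/1 = 12.5
Step 5: 1000 μL brought to 100 mL → factor 1 × 10^5/1000 = 100
Overall dilution factor = 20 × 5 × 40 × 12.5 × 100 = 5 × 10^6
Stock = 0.500 nM × 5 × 10^6 = 2.500 × 10^6 nM = 2.50 mM

2.50 mM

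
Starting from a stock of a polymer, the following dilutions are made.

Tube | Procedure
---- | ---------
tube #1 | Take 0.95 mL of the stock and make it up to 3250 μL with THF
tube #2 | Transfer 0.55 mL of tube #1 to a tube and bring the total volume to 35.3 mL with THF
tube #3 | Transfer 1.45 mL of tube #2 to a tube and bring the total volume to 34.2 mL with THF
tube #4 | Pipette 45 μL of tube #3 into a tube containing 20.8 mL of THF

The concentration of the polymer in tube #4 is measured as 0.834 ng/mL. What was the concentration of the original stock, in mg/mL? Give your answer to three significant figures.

Step 1: 0.95 mL brought to 3250 μL → factor 3.25/0.95 = 3.4211
Step 2: 0.55 mL brought to 35.3 mL → factor 35.3/0.55 = 64.182
Step 3: 1.45 mL brought to 34.2 mL → factor 34.2/1.45 = 23.586
Step 4: 45 μL + 20.8 mL = 20845 μL total → factor 20845/45 = 463.22
Overall dilution factor = 3.4211 × 64.182 × 23.586 × 463.22 = 2.3989 × 10^6
Stock = 0.834 ng/mL × 2.3989 × 10^6 = 2.001 × 10^6 ng/mL = 2.00 mg/mL

2.00 mg/mL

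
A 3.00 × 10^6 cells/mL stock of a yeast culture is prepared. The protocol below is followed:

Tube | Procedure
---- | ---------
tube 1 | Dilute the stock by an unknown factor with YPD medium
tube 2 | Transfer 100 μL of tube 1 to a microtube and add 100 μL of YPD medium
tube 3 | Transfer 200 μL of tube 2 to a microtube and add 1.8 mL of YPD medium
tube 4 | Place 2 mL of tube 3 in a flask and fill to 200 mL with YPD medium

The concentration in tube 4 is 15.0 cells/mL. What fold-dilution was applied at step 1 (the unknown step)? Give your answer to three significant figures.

Step 1: unknown factor x
Step 2: 100 μL + 100 μL = 200 μL total → factor 200/100 = 2
Step 3: 200 μL + 1.8 mL = 2000 μL total → factor 2000/200 = 10
Step 4: 2 mL brought to 200 mL → factor 200/2 = 100
Product of known-step factors = 2000
Overall factor = 3.00 × 10^6 cells/mL / (15.0 cells/mL) = 2 × 10^5
x = 2 × 10^5 / 2000 = 100

100-fold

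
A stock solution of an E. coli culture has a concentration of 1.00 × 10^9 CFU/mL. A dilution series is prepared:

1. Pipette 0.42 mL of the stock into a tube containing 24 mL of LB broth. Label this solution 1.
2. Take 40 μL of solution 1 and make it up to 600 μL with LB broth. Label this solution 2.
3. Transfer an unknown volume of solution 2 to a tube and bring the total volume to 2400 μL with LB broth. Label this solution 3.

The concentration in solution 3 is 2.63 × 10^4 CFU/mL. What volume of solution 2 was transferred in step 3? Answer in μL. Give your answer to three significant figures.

Step 1: 0.42 mL + 24 mL = 24.42 mL total → factor 24.42/0.42 = 58.143
Step 2: 40 μL brought to 600 μL → factor 600/40 = 15
Step 3: v brought to 2400 μL → factor = 2400 μL/v
Product of known-step factors = 872.14
Overall factor = 1.00 × 10^9 CFU/mL / (2.63 × 10^4 CFU/mL) = 38023
Step-3 factor = 38023 / 872.14 = 43.597
v = 2400 μL / 43.597 = 55.0 μL

55.0 μL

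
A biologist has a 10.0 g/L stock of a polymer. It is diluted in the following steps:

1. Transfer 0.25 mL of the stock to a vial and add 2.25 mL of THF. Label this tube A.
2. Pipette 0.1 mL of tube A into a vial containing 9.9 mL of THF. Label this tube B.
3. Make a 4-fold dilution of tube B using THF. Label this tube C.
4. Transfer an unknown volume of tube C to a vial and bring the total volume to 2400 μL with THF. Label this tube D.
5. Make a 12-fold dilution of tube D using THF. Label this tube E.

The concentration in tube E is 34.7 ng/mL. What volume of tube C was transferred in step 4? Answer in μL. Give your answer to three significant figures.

400 μL

Step 1: 0.25 mL + 2.25 mL = 2.5 mL total → factor 2.5/0.25 = 10
Step 2: 0.1 mL + 9.9 mL = 10 mL total → factor 10/0.1 = 100
Step 3: 4-fold → factor 4
Step 4: v brought to 2400 μL → factor = 2400 μL/v
Step 5: 12-fold → factor 12
Product of known-step factors = 48000
Overall factor = 10.0 g/L / (34.7 ng/mL) = 2.8818 × 10^5
Step-4 factor = 2.8818 × 10^5 / 48000 = 6.0038
v = 2400 μL / 6.0038 = 400 μL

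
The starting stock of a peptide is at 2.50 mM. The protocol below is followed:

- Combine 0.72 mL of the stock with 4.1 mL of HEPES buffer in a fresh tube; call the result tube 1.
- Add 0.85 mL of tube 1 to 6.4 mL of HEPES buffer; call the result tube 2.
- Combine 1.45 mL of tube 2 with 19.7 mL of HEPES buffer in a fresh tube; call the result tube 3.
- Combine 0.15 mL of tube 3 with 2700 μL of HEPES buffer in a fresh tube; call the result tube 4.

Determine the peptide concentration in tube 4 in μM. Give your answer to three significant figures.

0.158 μM

Step 1: 0.72 mL + 4.1 mL = 4.82 mL total → factor 4.82/0.72 = 6.6944
Step 2: 0.85 mL + 6.4 mL = 7.25 mL total → factor 7.25/0.85 = 8.5294
Step 3: 1.45 mL + 19.7 mL = 21.15 mL total → factor 21.15/1.45 = 14.586
Step 4: 0.15 mL + 2700 μL = 2.85 mL total → factor 2.85/0.15 = 19
Overall dilution factor = 6.6944 × 8.5294 × 14.586 × 19 = 15824
Final = 2.50 mM / 15824 = 0.0001580 mM = 0.158 μM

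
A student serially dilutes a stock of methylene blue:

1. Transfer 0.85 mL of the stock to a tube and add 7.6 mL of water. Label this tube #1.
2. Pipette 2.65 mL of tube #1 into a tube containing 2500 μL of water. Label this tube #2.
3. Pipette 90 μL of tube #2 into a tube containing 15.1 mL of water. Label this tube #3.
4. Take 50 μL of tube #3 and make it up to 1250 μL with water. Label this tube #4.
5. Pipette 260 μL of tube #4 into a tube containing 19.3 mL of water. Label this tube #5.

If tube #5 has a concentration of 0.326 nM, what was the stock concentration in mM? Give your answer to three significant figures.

Step 1: 0.85 mL + 7.6 mL = 8.45 mL total → factor 8.45/0.85 = 9.9412
Step 2: 2.65 mL + 2500 μL = 5.15 mL total → factor 5.15/2.65 = 1.9434
Step 3: 90 μL + 15.1 mL = 15190 μL total → factor 15190/90 = 168.78
Step 4: 50 μL brought to 1250 μL → factor 1250/50 = 25
Step 5: 260 μL + 19.3 mL = 19560 μL total → factor 19560/260 = 75.231
Overall dilution factor = 9.9412 × 1.9434 × 168.78 × 25 × 75.231 = 6.1327 × 10^6
Stock = 0.326 nM × 6.1327 × 10^6 = 1.999 × 10^6 nM = 2.00 mM

2.00 mM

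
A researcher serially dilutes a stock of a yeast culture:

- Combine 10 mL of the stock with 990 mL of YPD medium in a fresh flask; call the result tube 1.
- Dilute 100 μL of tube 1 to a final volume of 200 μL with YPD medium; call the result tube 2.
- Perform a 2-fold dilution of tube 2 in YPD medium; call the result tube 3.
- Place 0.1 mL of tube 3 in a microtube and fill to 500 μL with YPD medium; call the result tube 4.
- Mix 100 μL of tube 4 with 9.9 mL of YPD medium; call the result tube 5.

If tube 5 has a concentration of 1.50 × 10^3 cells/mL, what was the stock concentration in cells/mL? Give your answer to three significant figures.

3.00 × 10^8 cells/mL

Step 1: 10 mL + 990 mL = 1000 mL total → factor 1000/10 = 100
Step 2: 100 μL brought to 200 μL → factor 200/100 = 2
Step 3: 2-fold → factor 2
Step 4: 0.1 mL brought to 500 μL → factor 0.5/0.1 = 5
Step 5: 100 μL + 9.9 mL = 10000 μL total → factor 10000/100 = 100
Overall dilution factor = 100 × 2 × 2 × 5 × 100 = 2 × 10^5
Stock = 1.50 × 10^3 cells/mL × 2 × 10^5 = 3.00 × 10^8 cells/mL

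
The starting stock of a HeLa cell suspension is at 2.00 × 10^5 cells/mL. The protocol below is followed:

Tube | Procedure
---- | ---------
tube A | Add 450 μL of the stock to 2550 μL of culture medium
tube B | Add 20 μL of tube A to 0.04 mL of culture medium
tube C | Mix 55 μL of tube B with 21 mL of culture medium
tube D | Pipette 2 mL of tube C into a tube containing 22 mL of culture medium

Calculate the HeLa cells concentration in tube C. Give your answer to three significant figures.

26.1 cells/mL

Step 1: 450 μL + 2550 μL = 3000 μL total → factor 3000/450 = 6.6667
Step 2: 20 μL + 0.04 mL = 60 μL total → factor 60/20 = 3
Step 3: 55 μL + 21 mL = 21055 μL total → factor 21055/55 = 382.82
Dilution factor through tube C = 6.6667 × 3 × 382.82 = 7656.4
[tube C] = 2.00 × 10^5 cells/mL / 7656.4 = 26.1 cells/mL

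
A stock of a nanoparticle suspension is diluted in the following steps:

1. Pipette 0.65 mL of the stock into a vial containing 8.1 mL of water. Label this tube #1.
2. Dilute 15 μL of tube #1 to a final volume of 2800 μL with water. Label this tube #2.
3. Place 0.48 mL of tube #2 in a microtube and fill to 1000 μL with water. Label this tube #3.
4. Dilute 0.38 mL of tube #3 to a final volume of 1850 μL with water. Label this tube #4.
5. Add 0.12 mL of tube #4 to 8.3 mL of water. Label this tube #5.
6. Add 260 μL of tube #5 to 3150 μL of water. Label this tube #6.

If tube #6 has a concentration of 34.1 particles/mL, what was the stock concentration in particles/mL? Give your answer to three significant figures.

Step 1: 0.65 mL + 8.1 mL = 8.75 mL total → factor 8.75/0.65 = 13.462
Step 2: 15 μL brought to 2800 μL → factor 2800/15 = 186.67
Step 3: 0.48 mL brought to 1000 μL → factor 1/0.48 = 2.0833
Step 4: 0.38 mL brought to 1850 μL → factor 1.85/0.38 = 4.8684
Step 5: 0.12 mL + 8.3 mL = 8.42 mL total → factor 8.42/0.12 = 70.167
Step 6: 260 μL + 3150 μL = 3410 μL total → factor 3410/260 = 13.115
Overall dilution factor = 13.462 × 186.67 × 2.0833 × 4.8684 × 70.167 × 13.115 = 2.3454 × 10^7
Stock = 34.1 particles/mL × 2.3454 × 10^7 = 8.00 × 10^8 particles/mL

8.00 × 10^8 particles/mL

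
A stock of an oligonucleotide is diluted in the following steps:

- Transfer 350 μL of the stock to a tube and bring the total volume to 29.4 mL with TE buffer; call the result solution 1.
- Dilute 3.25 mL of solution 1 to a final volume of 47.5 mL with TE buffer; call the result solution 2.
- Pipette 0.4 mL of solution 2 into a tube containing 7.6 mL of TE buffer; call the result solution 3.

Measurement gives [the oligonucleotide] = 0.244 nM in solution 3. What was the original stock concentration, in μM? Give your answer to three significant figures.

5.99 μM

Step 1: 350 μL brought to 29.4 mL → factor 29400/350 = 84
Step 2: 3.25 mL brought to 47.5 mL → factor 47.5/3.25 = 14.615
Step 3: 0.4 mL + 7.6 mL = 8 mL total → factor 8/0.4 = 20
Overall dilution factor = 84 × 14.615 × 20 = 24554
Stock = 0.244 nM × 24554 = 5991 nM = 5.99 μM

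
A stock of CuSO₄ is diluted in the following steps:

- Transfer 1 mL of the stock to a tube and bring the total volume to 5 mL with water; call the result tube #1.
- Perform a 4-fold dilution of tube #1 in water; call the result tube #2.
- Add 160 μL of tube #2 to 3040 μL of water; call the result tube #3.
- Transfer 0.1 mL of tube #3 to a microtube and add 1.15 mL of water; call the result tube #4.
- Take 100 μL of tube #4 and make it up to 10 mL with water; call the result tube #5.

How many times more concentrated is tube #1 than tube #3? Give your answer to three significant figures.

80.0

Step 1: 1 mL brought to 5 mL → factor 5/1 = 5
Step 2: 4-fold → factor 4
Step 3: 160 μL + 3040 μL = 3200 μL total → factor 3200/160 = 20
Dilution factor to tube #1 = 5; to tube #3 = 400
[tube #1]/[tube #3] = (factor to tube #3)/(factor to tube #1) = 400/5 = 80.0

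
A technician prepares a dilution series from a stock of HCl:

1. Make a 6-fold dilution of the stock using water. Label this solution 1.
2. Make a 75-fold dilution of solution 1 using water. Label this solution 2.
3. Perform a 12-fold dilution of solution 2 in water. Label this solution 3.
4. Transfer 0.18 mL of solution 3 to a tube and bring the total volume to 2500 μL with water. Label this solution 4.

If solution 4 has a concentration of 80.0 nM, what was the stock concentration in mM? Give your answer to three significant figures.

6.00 mM

Step 1: 6-fold → factor 6
Step 2: 75-fold → factor 75
Step 3: 12-fold → factor 12
Step 4: 0.18 mL brought to 2500 μL → factor 2.5/0.18 = 13.889
Overall dilution factor = 6 × 75 × 12 × 13.889 = 75000
Stock = 80.0 nM × 75000 = 6.000 × 10^6 nM = 6.00 mM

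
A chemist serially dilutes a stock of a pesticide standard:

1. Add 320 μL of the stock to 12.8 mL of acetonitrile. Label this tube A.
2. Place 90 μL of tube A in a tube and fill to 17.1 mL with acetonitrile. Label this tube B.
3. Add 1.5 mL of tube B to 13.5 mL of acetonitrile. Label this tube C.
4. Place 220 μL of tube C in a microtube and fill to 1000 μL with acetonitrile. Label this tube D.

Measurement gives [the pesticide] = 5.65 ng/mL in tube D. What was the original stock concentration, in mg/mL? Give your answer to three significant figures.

2.00 mg/mL

Step 1: 320 μL + 12.8 mL = 13120 μL total → factor 13120/320 = 41
Step 2: 90 μL brought to 17.1 mL → factor 17100/90 = 190
Step 3: 1.5 mL + 13.5 mL = 15 mL total → factor 15/1.5 = 10
Step 4: 220 μL brought to 1000 μL → factor 1000/220 = 4.5455
Overall dilution factor = 41 × 190 × 10 × 4.5455 = 3.5409 × 10^5
Stock = 5.65 ng/mL × 3.5409 × 10^5 = 2.001 × 10^6 ng/mL = 2.00 mg/mL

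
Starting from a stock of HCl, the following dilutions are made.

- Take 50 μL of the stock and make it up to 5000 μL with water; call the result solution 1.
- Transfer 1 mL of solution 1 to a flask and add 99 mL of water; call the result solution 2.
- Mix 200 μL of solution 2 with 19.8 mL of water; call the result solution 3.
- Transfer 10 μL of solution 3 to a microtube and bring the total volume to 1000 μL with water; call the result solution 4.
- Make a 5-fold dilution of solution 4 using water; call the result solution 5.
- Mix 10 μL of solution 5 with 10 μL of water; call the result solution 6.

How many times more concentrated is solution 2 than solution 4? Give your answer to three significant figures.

1.00 × 10^4

Step 1: 50 μL brought to 5000 μL → factor 5000/50 = 100
Step 2: 1 mL + 99 mL = 100 mL total → factor 100/1 = 100
Step 3: 200 μL + 19.8 mL = 20000 μL total → factor 20000/200 = 100
Step 4: 10 μL brought to 1000 μL → factor 1000/10 = 100
Dilution factor to solution 2 = 10000; to solution 4 = 1 × 10^8
[solution 2]/[solution 4] = (factor to solution 4)/(factor to solution 2) = 1 × 10^8/10000 = 1.00 × 10^4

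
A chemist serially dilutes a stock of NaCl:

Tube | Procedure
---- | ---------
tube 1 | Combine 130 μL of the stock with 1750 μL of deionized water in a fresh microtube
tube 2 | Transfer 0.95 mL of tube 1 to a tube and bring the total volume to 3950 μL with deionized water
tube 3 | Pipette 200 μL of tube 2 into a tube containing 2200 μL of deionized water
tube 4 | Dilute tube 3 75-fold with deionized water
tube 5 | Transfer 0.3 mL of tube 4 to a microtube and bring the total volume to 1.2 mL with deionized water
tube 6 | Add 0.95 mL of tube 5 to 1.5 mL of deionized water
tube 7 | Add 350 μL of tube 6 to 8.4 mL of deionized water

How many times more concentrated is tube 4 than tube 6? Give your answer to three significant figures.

10.3

Step 1: 130 μL + 1750 μL = 1880 μL total → factor 1880/130 = 14.462
Step 2: 0.95 mL brought to 3950 μL → factor 3.95/0.95 = 4.1579
Step 3: 200 μL + 2200 μL = 2400 μL total → factor 2400/200 = 12
Step 4: 75-fold → factor 75
Step 5: 0.3 mL brought to 1.2 mL → factor 1.2/0.3 = 4
Step 6: 0.95 mL + 1.5 mL = 2.45 mL total → factor 2.45/0.95 = 2.5789
Dilution factor to tube 4 = 54117; to tube 6 = 5.5826 × 10^5
[tube 4]/[tube 6] = (factor to tube 6)/(factor to tube 4) = 5.5826 × 10^5/54117 = 10.3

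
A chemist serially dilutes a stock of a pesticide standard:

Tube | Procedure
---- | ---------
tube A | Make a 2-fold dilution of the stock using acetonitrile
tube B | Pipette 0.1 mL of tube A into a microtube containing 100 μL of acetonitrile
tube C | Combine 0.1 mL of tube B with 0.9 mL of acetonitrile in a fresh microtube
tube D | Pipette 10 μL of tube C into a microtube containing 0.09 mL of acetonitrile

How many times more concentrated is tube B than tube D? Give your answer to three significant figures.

Step 1: 2-fold → factor 2
Step 2: 0.1 mL + 100 μL = 0.2 mL total → factor 0.2/0.1 = 2
Step 3: 0.1 mL + 0.9 mL = 1 mL total → factor 1/0.1 = 10
Step 4: 10 μL + 0.09 mL = 100 μL total → factor 100/10 = 10
Dilution factor to tube B = 4; to tube D = 400
[tube B]/[tube D] = (factor to tube D)/(factor to tube B) = 400/4 = 100

100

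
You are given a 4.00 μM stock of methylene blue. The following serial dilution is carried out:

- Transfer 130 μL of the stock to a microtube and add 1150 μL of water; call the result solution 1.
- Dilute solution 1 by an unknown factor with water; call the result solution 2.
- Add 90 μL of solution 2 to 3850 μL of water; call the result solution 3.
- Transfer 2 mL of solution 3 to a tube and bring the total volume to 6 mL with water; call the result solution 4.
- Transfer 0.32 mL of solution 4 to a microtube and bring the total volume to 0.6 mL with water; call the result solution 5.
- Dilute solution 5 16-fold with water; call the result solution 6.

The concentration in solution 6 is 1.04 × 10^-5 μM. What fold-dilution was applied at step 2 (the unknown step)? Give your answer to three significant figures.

9.91-fold

Step 1: 130 μL + 1150 μL = 1280 μL total → factor 1280/130 = 9.8462
Step 2: unknown factor x
Step 3: 90 μL + 3850 μL = 3940 μL total → factor 3940/90 = 43.778
Step 4: 2 mL brought to 6 mL → factor 6/2 = 3
Step 5: 0.32 mL brought to 0.6 mL → factor 0.6/0.32 = 1.875
Step 6: 16-fold → factor 16
Product of known-step factors = 38794
Overall factor = 4.00 μM / (1.04 × 10^-5 μM) = 3.8462 × 10^5
x = 3.8462 × 10^5 / 38794 = 9.91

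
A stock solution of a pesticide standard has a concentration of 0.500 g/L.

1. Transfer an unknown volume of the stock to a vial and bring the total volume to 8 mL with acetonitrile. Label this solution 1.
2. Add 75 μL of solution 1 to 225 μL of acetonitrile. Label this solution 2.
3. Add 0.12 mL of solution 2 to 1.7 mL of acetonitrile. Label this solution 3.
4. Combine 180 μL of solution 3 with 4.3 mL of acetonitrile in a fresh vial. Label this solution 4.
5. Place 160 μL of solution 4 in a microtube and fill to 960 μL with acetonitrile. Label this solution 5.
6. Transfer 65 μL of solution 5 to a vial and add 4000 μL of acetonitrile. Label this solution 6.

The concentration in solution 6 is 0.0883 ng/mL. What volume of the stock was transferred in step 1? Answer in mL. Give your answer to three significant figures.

0.800 mL

Step 1: v brought to 8 mL → factor = 8 mL/v
Step 2: 75 μL + 225 μL = 300 μL total → factor 300/75 = 4
Step 3: 0.12 mL + 1.7 mL = 1.82 mL total → factor 1.82/0.12 = 15.167
Step 4: 180 μL + 4.3 mL = 4480 μL total → factor 4480/180 = 24.889
Step 5: 160 μL brought to 960 μL → factor 960/160 = 6
Step 6: 65 μL + 4000 μL = 4065 μL total → factor 4065/65 = 62.538
Product of known-step factors = 5.6657 × 10^5
Overall factor = 0.500 g/L / (0.0883 ng/mL) = 5.6625 × 10^6
Step-1 factor = 5.6625 × 10^6 / 5.6657 × 10^5 = 9.9944
v = 8 mL / 9.9944 = 0.800 mL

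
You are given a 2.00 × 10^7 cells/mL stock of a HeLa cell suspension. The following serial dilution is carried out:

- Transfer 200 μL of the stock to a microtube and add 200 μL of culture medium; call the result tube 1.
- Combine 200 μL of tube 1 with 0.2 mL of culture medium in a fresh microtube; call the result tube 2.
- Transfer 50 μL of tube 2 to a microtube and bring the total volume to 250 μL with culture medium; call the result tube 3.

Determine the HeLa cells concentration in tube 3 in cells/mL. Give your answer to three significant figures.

1.00 × 10^6 cells/mL

Step 1: 200 μL + 200 μL = 400 μL total → factor 400/200 = 2
Step 2: 200 μL + 0.2 mL = 400 μL total → factor 400/200 = 2
Step 3: 50 μL brought to 250 μL → factor 250/50 = 5
Overall dilution factor = 2 × 2 × 5 = 20
Final = 2.00 × 10^7 cells/mL / 20 = 1.00 × 10^6 cells/mL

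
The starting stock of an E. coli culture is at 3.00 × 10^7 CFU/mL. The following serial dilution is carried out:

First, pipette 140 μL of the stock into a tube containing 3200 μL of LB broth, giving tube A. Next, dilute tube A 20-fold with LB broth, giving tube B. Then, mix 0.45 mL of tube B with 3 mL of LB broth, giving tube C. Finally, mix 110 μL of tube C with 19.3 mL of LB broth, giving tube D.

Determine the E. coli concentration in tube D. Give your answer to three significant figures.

Step 1: 140 μL + 3200 μL = 3340 μL total → factor 3340/140 = 23.857
Step 2: 20-fold → factor 20
Step 3: 0.45 mL + 3 mL = 3.45 mL total → factor 3.45/0.45 = 7.6667
Step 4: 110 μL + 19.3 mL = 19410 μL total → factor 19410/110 = 176.45
Overall dilution factor = 23.857 × 20 × 7.6667 × 176.45 = 6.4549 × 10^5
Final = 3.00 × 10^7 CFU/mL / 6.4549 × 10^5 = 46.5 CFU/mL

46.5 CFU/mL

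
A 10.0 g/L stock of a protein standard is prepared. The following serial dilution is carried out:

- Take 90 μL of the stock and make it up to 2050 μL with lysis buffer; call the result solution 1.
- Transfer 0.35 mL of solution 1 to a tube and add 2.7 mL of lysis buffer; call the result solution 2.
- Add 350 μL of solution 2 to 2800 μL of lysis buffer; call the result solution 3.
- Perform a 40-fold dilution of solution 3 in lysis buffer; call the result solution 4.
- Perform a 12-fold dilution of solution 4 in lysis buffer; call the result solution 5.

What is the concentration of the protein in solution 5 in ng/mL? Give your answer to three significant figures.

11.7 ng/mL

Step 1: 90 μL brought to 2050 μL → factor 2050/90 = 22.778
Step 2: 0.35 mL + 2.7 mL = 3.05 mL total → factor 3.05/0.35 = 8.7143
Step 3: 350 μL + 2800 μL = 3150 μL total → factor 3150/350 = 9
Step 4: 40-fold → factor 40
Step 5: 12-fold → factor 12
Overall dilution factor = 22.778 × 8.7143 × 9 × 40 × 12 = 8.5749 × 10^5
Final = 10.0 g/L / 8.5749 × 10^5 = 1.166 × 10^-5 g/L = 11.7 ng/mL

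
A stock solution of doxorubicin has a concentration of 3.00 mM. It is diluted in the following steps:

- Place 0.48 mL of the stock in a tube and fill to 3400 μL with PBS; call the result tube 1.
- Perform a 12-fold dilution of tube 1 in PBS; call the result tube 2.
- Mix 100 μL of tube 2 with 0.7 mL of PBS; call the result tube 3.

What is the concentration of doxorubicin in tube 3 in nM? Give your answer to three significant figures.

4.41 × 10^3 nM

Step 1: 0.48 mL brought to 3400 μL → factor 3.4/0.48 = 7.0833
Step 2: 12-fold → factor 12
Step 3: 100 μL + 0.7 mL = 800 μL total → factor 800/100 = 8
Overall dilution factor = 7.0833 × 12 × 8 = 680
Final = 3.00 mM / 680 = 0.004412 mM = 4.41 × 10^3 nM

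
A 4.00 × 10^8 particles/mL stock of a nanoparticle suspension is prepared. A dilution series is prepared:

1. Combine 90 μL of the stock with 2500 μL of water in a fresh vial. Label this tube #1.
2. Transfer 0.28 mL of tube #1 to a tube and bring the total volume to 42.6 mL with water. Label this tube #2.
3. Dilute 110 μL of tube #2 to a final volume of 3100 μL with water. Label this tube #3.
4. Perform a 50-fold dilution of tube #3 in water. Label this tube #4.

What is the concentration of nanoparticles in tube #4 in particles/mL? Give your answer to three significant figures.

Step 1: 90 μL + 2500 μL = 2590 μL total → factor 2590/90 = 28.778
Step 2: 0.28 mL brought to 42.6 mL → factor 42.6/0.28 = 152.14
Step 3: 110 μL brought to 3100 μL → factor 3100/110 = 28.182
Step 4: 50-fold → factor 50
Overall dilution factor = 28.778 × 152.14 × 28.182 × 50 = 6.1695 × 10^6
Final = 4.00 × 10^8 particles/mL / 6.1695 × 10^6 = 64.8 particles/mL

64.8 particles/mL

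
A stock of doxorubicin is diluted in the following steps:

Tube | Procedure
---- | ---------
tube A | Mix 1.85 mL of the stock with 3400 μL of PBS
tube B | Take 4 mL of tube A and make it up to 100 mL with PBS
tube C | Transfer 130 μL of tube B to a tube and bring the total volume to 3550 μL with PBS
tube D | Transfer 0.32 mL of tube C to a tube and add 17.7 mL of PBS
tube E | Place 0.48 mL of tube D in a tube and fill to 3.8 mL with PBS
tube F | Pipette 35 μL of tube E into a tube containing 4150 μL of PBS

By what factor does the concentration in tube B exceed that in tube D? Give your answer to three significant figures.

Step 1: 1.85 mL + 3400 μL = 5.25 mL total → factor 5.25/1.85 = 2.8378
Step 2: 4 mL brought to 100 mL → factor 100/4 = 25
Step 3: 130 μL brought to 3550 μL → factor 3550/130 = 27.308
Step 4: 0.32 mL + 17.7 mL = 18.02 mL total → factor 18.02/0.32 = 56.312
Dilution factor to tube B = 70.946; to tube D = 1.091 × 10^5
[tube B]/[tube D] = (factor to tube D)/(factor to tube B) = 1.091 × 10^5/70.946 = 1.54 × 10^3

1.54 × 10^3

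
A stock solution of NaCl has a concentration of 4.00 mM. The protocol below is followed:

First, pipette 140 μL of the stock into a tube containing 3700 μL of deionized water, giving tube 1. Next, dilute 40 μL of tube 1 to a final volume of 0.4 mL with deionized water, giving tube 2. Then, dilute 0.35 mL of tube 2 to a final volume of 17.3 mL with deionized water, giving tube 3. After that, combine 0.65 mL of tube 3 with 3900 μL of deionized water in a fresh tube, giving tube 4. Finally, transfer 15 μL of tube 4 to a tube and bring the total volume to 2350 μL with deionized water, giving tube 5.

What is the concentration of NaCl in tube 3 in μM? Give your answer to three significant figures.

Step 1: 140 μL + 3700 μL = 3840 μL total → factor 3840/140 = 27.429
Step 2: 40 μL brought to 0.4 mL → factor 400/40 = 10
Step 3: 0.35 mL brought to 17.3 mL → factor 17.3/0.35 = 49.429
Dilution factor through tube 3 = 27.429 × 10 × 49.429 = 13558
[tube 3] = 4.00 mM / 13558 = 0.0002950 mM = 0.295 μM

0.295 μM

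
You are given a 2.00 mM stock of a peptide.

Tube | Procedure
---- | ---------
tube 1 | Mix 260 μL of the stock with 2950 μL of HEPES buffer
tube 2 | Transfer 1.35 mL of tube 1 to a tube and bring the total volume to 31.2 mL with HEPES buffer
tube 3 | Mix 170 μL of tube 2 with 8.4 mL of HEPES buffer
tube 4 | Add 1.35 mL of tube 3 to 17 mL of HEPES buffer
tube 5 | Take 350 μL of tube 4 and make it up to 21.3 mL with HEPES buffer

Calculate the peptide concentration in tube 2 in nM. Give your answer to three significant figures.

Step 1: 260 μL + 2950 μL = 3210 μL total → factor 3210/260 = 12.346
Step 2: 1.35 mL brought to 31.2 mL → factor 31.2/1.35 = 23.111
Dilution factor through tube 2 = 12.346 × 23.111 = 285.33
[tube 2] = 2.00 mM / 285.33 = 0.007009 mM = 7.01 × 10^3 nM

7.01 × 10^3 nM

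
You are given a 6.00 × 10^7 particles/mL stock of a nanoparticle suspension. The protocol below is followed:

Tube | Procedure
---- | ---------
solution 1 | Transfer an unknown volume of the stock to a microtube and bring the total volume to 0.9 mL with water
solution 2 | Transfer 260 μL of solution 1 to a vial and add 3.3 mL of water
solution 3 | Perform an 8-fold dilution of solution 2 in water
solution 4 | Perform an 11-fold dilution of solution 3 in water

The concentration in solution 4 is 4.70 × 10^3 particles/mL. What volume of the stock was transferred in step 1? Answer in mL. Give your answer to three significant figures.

Step 1: v brought to 0.9 mL → factor = 0.9 mL/v
Step 2: 260 μL + 3.3 mL = 3560 μL total → factor 3560/260 = 13.692
Step 3: 8-fold → factor 8
Step 4: 11-fold → factor 11
Product of known-step factors = 1204.9
Overall factor = 6.00 × 10^7 particles/mL / (4.70 × 10^3 particles/mL) = 12766
Step-1 factor = 12766 / 1204.9 = 10.595
v = 0.9 mL / 10.595 = 0.0849 mL

0.0849 mL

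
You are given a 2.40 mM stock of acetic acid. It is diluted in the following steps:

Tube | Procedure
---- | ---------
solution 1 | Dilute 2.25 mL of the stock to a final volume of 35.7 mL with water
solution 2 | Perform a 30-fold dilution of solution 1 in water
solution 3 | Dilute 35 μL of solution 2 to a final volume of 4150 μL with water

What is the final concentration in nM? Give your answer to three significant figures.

Step 1: 2.25 mL brought to 35.7 mL → factor 35.7/2.25 = 15.867
Step 2: 30-fold → factor 30
Step 3: 35 μL brought to 4150 μL → factor 4150/35 = 118.57
Overall dilution factor = 15.867 × 30 × 118.57 = 56440
Final = 2.40 mM / 56440 = 4.252 × 10^-5 mM = 42.5 nM

42.5 nM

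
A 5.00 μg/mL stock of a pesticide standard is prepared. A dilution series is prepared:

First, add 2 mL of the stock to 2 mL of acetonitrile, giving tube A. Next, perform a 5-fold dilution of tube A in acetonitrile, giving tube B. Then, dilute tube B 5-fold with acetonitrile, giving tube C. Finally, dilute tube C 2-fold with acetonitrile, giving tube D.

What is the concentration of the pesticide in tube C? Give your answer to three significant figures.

0.100 μg/mL

Step 1: 2 mL + 2 mL = 4 mL total → factor 4/2 = 2
Step 2: 5-fold → factor 5
Step 3: 5-fold → factor 5
Dilution factor through tube C = 2 × 5 × 5 = 50
[tube C] = 5.00 μg/mL / 50 = 0.100 μg/mL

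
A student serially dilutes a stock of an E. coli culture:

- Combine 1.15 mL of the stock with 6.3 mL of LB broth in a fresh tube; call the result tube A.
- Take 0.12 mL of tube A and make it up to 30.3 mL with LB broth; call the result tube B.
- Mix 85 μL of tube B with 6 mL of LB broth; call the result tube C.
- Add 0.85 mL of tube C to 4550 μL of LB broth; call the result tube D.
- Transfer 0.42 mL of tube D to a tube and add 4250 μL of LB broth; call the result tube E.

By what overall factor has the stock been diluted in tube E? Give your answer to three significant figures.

8.27 × 10^6

Step 1: 1.15 mL + 6.3 mL = 7.45 mL total → factor 7.45/1.15 = 6.4783
Step 2: 0.12 mL brought to 30.3 mL → factor 30.3/0.12 = 252.5
Step 3: 85 μL + 6 mL = 6085 μL total → factor 6085/85 = 71.588
Step 4: 0.85 mL + 4550 μL = 5.4 mL total → factor 5.4/0.85 = 6.3529
Step 5: 0.42 mL + 4250 μL = 4.67 mL total → factor 4.67/0.42 = 11.119
Overall dilution factor = 6.4783 × 252.5 × 71.588 × 6.3529 × 11.119 = 8.2719 × 10^6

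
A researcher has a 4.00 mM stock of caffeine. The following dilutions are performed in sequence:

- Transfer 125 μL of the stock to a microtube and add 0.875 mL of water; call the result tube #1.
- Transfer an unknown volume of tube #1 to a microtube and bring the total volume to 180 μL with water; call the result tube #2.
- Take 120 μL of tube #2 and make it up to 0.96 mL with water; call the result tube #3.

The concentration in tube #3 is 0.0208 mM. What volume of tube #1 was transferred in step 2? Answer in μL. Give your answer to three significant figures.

Step 1: 125 μL + 0.875 mL = 1000 μL total → factor 1000/125 = 8
Step 2: v brought to 180 μL → factor = 180 μL/v
Step 3: 120 μL brought to 0.96 mL → factor 960/120 = 8
Product of known-step factors = 64
Overall factor = 4.00 mM / (0.0208 mM) = 192.31
Step-2 factor = 192.31 / 64 = 3.0048
v = 180 μL / 3.0048 = 59.9 μL

59.9 μL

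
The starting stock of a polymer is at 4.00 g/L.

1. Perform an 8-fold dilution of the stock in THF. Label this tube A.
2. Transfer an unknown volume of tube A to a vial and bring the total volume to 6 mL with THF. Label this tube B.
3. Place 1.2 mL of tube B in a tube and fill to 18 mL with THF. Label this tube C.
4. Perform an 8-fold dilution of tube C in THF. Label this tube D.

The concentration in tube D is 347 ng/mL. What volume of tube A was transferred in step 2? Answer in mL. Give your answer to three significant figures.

0.500 mL

Step 1: 8-fold → factor 8
Step 2: v brought to 6 mL → factor = 6 mL/v
Step 3: 1.2 mL brought to 18 mL → factor 18/1.2 = 15
Step 4: 8-fold → factor 8
Product of known-step factors = 960
Overall factor = 4.00 g/L / (347 ng/mL) = 11527
Step-2 factor = 11527 / 960 = 12.008
v = 6 mL / 12.008 = 0.500 mL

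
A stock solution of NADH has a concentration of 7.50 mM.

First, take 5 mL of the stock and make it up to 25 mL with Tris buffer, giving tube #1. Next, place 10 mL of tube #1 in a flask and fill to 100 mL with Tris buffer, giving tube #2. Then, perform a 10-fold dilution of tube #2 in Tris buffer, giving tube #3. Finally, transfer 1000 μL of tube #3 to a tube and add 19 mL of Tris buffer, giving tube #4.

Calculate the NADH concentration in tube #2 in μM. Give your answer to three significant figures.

Step 1: 5 mL brought to 25 mL → factor 25/5 = 5
Step 2: 10 mL brought to 100 mL → factor 100/10 = 10
Dilution factor through tube #2 = 5 × 10 = 50
[tube #2] = 7.50 mM / 50 = 0.1500 mM = 150 μM

150 μM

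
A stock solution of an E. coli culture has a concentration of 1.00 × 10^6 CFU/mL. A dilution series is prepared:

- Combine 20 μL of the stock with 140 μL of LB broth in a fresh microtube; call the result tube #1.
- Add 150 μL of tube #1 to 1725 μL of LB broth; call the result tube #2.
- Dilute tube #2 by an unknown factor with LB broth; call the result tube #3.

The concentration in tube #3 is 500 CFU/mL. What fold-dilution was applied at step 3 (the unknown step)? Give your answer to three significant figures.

Step 1: 20 μL + 140 μL = 160 μL total → factor 160/20 = 8
Step 2: 150 μL + 1725 μL = 1875 μL total → factor 1875/150 = 12.5
Step 3: unknown factor x
Product of known-step factors = 100
Overall factor = 1.00 × 10^6 CFU/mL / (500 CFU/mL) = 2000
x = 2000 / 100 = 20.0

20.0-fold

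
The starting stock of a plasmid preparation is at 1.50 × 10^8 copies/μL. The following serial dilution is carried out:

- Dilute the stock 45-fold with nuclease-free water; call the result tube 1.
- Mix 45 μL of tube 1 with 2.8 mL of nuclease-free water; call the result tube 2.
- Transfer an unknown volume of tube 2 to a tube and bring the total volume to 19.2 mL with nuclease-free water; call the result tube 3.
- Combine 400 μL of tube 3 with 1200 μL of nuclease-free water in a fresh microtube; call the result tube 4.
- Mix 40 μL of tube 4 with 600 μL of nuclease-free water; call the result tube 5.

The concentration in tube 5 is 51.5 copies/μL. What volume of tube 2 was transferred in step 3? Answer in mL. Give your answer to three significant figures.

1.20 mL

Step 1: 45-fold → factor 45
Step 2: 45 μL + 2.8 mL = 2845 μL total → factor 2845/45 = 63.222
Step 3: v brought to 19.2 mL → factor = 19.2 mL/v
Step 4: 400 μL + 1200 μL = 1600 μL total → factor 1600/400 = 4
Step 5: 40 μL + 600 μL = 640 μL total → factor 640/40 = 16
Product of known-step factors = 1.8208 × 10^5
Overall factor = 1.50 × 10^8 copies/μL / (51.5 copies/μL) = 2.9126 × 10^6
Step-3 factor = 2.9126 × 10^6 / 1.8208 × 10^5 = 15.996
v = 19.2 mL / 15.996 = 1.20 mL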